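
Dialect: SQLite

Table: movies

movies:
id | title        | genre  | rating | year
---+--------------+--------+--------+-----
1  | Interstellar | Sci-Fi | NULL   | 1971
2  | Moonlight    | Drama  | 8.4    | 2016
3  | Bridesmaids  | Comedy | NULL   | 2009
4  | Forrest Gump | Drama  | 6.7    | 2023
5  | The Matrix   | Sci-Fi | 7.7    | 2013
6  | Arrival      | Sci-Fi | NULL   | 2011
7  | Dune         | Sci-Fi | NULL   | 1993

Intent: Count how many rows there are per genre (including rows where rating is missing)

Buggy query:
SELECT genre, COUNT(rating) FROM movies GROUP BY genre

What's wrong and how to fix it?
Bug: COUNT(column) counts non-NULL values only; rows with NULL rating aren't counted

Fix: Replace COUNT(rating) with COUNT(*)

Corrected query:
SELECT genre, COUNT(*) FROM movies GROUP BY genre

Result:
genre  | COUNT(*)
-------+---------
Comedy | 1       
Drama  | 2       
Sci-Fi | 4       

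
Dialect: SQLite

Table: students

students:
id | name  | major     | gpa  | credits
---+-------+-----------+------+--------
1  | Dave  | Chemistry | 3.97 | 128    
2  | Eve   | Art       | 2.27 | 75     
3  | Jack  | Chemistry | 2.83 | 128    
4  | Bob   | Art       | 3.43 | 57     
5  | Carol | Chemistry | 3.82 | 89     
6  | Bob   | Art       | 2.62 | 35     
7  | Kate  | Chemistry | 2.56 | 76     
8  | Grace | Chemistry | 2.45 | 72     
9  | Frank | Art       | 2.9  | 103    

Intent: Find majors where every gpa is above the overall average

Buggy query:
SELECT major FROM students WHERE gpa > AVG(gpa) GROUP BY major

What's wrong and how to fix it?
Bug: AVG() is an aggregate; it can't sit directly in WHERE

Fix: Use a subquery for AVG and a HAVING MIN(...) filter so the condition holds for every row in the group

Corrected query:
SELECT major FROM students GROUP BY major HAVING MIN(gpa) > (SELECT AVG(gpa) FROM students)

Result:
(no rows)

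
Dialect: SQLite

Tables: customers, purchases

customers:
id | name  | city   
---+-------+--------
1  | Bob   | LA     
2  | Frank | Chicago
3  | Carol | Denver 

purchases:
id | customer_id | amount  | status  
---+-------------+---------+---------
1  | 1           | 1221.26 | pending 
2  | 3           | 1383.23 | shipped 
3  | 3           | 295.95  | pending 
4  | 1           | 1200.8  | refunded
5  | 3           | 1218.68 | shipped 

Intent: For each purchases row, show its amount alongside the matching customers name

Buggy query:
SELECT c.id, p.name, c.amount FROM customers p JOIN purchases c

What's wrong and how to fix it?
Bug: Missing join condition: each purchases row is matched to all customers rows instead of just its own

Fix: Add ON c.customer_id = p.id to the JOIN

Corrected query:
SELECT c.id, p.name, c.amount FROM customers p JOIN purchases c ON c.customer_id = p.id

Result:
id | name  | amount 
---+-------+--------
1  | Bob   | 1221.26
2  | Carol | 1383.23
3  | Carol | 295.95 
4  | Bob   | 1200.8 
5  | Carol | 1218.68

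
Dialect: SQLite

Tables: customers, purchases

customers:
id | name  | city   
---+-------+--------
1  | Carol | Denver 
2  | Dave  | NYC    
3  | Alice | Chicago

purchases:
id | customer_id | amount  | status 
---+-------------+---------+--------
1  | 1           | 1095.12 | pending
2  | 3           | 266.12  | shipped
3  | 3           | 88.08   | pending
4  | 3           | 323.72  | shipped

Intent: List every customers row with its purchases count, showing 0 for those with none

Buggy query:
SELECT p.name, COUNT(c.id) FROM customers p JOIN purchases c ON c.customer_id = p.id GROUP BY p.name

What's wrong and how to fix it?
Bug: An inner join excludes parents with zero children

Fix: Switch to LEFT JOIN to retain unmatched parent rows

Corrected query:
SELECT p.name, COUNT(c.id) FROM customers p LEFT JOIN purchases c ON c.customer_id = p.id GROUP BY p.name

Result:
name  | COUNT(c.id)
------+------------
Alice | 3          
Carol | 1          
Dave  | 0          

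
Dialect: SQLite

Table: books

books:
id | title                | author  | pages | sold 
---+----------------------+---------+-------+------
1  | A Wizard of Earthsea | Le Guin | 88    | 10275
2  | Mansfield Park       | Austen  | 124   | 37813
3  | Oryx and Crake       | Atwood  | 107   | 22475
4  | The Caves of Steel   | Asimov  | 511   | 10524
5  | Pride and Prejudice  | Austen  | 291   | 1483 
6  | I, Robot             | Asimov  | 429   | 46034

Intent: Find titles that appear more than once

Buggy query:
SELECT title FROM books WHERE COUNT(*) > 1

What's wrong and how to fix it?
Bug: WHERE can't reference COUNT(*); aggregates are computed after WHERE

Fix: Group first, then use HAVING for the count condition

Corrected query:
SELECT title FROM books GROUP BY title HAVING COUNT(*) > 1

Result:
(no rows)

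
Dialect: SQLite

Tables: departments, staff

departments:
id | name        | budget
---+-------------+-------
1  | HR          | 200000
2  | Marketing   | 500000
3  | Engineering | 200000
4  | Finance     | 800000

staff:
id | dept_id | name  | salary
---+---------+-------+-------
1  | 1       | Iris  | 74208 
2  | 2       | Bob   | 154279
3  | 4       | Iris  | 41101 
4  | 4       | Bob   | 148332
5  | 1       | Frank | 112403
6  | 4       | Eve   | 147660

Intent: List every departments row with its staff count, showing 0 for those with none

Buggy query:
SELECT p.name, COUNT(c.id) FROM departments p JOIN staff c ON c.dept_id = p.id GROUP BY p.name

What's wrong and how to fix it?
Bug: INNER JOIN drops departments rows that have no matching staff rows

Fix: Switch to LEFT JOIN to retain unmatched parent rows

Corrected query:
SELECT p.name, COUNT(c.id) FROM departments p LEFT JOIN staff c ON c.dept_id = p.id GROUP BY p.name

Result:
name        | COUNT(c.id)
------------+------------
Engineering | 0          
Finance     | 3          
HR          | 2          
Marketing   | 1          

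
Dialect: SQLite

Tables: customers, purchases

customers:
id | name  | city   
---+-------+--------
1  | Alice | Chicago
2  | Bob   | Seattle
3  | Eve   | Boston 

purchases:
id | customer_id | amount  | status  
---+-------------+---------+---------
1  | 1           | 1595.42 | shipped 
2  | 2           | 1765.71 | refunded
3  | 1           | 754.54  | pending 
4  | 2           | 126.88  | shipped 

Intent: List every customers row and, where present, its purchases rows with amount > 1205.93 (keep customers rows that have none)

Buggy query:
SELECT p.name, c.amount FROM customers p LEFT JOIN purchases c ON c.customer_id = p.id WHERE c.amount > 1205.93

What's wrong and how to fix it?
Bug: Filtering c.amount in WHERE discards the NULL rows produced by LEFT JOIN, turning it into an inner join

Fix: Move the right-table condition into the ON clause so unmatched parents are kept

Corrected query:
SELECT p.name, c.amount FROM customers p LEFT JOIN purchases c ON c.customer_id = p.id AND c.amount > 1205.93

Result:
name  | amount 
------+--------
Alice | 1595.42
Bob   | 1765.71
Eve   | NULL   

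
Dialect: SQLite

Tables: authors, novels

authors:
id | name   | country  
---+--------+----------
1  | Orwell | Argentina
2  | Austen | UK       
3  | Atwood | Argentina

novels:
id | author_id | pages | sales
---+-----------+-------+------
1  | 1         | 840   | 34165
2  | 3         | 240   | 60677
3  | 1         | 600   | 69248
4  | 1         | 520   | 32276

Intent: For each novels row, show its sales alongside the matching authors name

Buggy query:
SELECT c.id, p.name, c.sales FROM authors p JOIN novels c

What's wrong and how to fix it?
Bug: Missing join condition: each novels row is matched to all authors rows instead of just its own

Fix: Add ON c.author_id = p.id to the JOIN

Corrected query:
SELECT c.id, p.name, c.sales FROM authors p JOIN novels c ON c.author_id = p.id

Result:
id | name   | sales
---+--------+------
1  | Orwell | 34165
2  | Atwood | 60677
3  | Orwell | 69248
4  | Orwell | 32276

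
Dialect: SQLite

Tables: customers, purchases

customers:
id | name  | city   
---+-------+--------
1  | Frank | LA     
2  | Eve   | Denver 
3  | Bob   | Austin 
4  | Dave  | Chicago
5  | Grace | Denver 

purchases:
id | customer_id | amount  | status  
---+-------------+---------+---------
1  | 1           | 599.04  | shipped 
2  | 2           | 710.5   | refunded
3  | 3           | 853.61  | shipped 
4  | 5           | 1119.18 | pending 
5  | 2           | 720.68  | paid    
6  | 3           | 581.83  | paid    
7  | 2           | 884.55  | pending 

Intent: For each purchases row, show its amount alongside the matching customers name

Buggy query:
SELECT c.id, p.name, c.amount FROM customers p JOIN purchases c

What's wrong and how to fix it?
Bug: Missing join condition: each purchases row is matched to all customers rows instead of just its own

Fix: Add ON c.customer_id = p.id to the JOIN

Corrected query:
SELECT c.id, p.name, c.amount FROM customers p JOIN purchases c ON c.customer_id = p.id

Result:
id | name  | amount 
---+-------+--------
1  | Frank | 599.04 
2  | Eve   | 710.5  
3  | Bob   | 853.61 
4  | Grace | 1119.18
5  | Eve   | 720.68 
6  | Bob   | 581.83 
7  | Eve   | 884.55 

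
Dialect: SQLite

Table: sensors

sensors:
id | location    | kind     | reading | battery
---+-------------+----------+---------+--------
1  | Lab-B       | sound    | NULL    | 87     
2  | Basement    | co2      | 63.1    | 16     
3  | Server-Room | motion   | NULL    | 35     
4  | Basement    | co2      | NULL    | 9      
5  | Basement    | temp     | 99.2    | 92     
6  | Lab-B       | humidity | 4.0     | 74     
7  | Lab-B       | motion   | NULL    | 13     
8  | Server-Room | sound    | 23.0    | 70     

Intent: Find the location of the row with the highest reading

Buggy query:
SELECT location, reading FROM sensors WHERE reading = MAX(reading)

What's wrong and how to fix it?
Bug: MAX(reading) is an aggregate and cannot be used directly in WHERE

Fix: Use a subquery: WHERE reading = (SELECT MAX(reading) FROM sensors)

Corrected query:
SELECT location, reading FROM sensors WHERE reading = (SELECT MAX(reading) FROM sensors)

Result:
location | reading
---------+--------
Basement | 99.2   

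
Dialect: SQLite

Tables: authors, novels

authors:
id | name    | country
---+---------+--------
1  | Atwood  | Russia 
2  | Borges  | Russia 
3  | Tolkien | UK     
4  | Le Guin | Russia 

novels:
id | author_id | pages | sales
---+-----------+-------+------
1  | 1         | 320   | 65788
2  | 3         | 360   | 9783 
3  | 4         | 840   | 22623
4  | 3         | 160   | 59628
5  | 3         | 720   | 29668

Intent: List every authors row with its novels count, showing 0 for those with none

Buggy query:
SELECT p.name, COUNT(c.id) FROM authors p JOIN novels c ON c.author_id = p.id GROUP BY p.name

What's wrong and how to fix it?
Bug: INNER JOIN drops authors rows that have no matching novels rows

Fix: Switch to LEFT JOIN to retain unmatched parent rows

Corrected query:
SELECT p.name, COUNT(c.id) FROM authors p LEFT JOIN novels c ON c.author_id = p.id GROUP BY p.name

Result:
name    | COUNT(c.id)
--------+------------
Atwood  | 1          
Borges  | 0          
Le Guin | 1          
Tolkien | 3          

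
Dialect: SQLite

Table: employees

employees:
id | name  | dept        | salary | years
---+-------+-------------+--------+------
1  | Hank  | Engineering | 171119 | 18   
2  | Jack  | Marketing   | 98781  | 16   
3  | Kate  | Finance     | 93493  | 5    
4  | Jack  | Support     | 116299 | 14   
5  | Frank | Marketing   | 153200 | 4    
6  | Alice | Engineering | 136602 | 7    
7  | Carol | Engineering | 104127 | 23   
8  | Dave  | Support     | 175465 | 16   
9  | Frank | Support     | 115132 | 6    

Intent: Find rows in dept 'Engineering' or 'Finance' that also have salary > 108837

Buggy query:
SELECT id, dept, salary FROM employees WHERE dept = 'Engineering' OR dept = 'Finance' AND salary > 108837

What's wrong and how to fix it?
Bug: AND binds tighter than OR, so this parses as dept = 'Engineering' OR (dept = 'Finance' AND salary > 108837)

Fix: Group the OR with parentheses (or use IN), then AND the threshold

Corrected query:
SELECT id, dept, salary FROM employees WHERE (dept = 'Engineering' OR dept = 'Finance') AND salary > 108837

Result:
id | dept        | salary
---+-------------+-------
1  | Engineering | 171119
6  | Engineering | 136602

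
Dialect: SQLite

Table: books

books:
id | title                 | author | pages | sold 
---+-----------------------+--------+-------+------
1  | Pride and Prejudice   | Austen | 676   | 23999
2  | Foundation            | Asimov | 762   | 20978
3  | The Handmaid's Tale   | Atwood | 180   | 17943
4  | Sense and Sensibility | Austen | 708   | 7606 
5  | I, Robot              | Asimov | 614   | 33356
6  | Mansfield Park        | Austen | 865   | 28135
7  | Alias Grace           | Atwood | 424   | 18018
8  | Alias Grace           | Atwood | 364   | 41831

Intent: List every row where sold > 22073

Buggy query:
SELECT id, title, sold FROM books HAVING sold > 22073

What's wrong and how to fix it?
Bug: HAVING filters the output of aggregation, but this query has no GROUP BY and no aggregate functions, so SQLite rejects it (HAVING clause on a non-aggregate query); the condition here is per row

Fix: Replace HAVING with WHERE since the condition applies to individual rows

Corrected query:
SELECT id, title, sold FROM books WHERE sold > 22073

Result:
id | title               | sold 
---+---------------------+------
1  | Pride and Prejudice | 23999
5  | I, Robot            | 33356
6  | Mansfield Park      | 28135
8  | Alias Grace         | 41831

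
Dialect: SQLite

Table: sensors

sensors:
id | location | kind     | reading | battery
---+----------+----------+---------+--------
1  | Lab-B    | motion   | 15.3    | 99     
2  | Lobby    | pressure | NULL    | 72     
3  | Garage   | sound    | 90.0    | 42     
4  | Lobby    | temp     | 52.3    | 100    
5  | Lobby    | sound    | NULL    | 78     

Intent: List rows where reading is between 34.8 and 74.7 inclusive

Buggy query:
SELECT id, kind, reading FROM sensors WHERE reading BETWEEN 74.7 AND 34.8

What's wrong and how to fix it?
Bug: The bounds are reversed; BETWEEN a AND b requires a <= b to match anything

Fix: Swap the bounds so the smaller value comes first

Corrected query:
SELECT id, kind, reading FROM sensors WHERE reading BETWEEN 34.8 AND 74.7

Result:
id | kind | reading
---+------+--------
4  | temp | 52.3   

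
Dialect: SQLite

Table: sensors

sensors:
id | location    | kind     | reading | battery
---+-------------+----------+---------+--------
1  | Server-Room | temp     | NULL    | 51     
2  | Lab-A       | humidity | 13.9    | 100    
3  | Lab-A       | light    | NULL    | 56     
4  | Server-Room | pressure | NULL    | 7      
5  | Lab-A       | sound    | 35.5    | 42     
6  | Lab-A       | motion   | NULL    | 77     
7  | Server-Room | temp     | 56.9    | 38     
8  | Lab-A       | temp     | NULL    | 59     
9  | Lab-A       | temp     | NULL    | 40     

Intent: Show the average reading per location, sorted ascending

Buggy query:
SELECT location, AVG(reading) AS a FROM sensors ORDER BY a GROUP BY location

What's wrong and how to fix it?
Bug: ORDER BY appears before GROUP BY; SQL clause order requires GROUP BY first

Fix: Move ORDER BY to the end, after GROUP BY

Corrected query:
SELECT location, AVG(reading) AS a FROM sensors GROUP BY location ORDER BY a

Result:
location    | a   
------------+-----
Lab-A       | 24.7
Server-Room | 56.9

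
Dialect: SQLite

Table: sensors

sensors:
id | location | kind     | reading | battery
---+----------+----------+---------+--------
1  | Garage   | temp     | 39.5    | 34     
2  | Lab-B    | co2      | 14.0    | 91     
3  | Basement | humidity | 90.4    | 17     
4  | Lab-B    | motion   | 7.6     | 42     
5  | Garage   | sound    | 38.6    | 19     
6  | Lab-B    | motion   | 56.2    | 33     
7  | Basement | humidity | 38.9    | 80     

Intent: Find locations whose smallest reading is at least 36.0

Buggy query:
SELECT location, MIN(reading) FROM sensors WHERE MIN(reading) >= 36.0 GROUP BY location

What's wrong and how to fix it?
Bug: MIN() in WHERE is a misuse of aggregate

Fix: Replace WHERE with HAVING after the GROUP BY

Corrected query:
SELECT location, MIN(reading) FROM sensors GROUP BY location HAVING MIN(reading) >= 36.0

Result:
location | MIN(reading)
---------+-------------
Basement | 38.9        
Garage   | 38.6        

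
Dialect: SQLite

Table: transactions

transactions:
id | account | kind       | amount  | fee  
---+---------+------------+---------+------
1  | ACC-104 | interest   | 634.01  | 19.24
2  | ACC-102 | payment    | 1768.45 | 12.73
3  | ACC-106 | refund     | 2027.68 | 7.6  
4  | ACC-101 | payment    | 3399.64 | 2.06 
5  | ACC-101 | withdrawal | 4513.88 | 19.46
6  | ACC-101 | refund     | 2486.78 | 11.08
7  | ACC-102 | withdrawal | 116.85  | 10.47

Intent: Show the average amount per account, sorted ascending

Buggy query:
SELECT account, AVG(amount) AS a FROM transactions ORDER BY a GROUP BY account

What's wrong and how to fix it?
Bug: ORDER BY appears before GROUP BY; SQL clause order requires GROUP BY first

Fix: Move ORDER BY to the end, after GROUP BY

Corrected query:
SELECT account, AVG(amount) AS a FROM transactions GROUP BY account ORDER BY a

Result:
account | a          
--------+------------
ACC-104 | 634.01     
ACC-102 | 942.65     
ACC-106 | 2027.68    
ACC-101 | 3466.766667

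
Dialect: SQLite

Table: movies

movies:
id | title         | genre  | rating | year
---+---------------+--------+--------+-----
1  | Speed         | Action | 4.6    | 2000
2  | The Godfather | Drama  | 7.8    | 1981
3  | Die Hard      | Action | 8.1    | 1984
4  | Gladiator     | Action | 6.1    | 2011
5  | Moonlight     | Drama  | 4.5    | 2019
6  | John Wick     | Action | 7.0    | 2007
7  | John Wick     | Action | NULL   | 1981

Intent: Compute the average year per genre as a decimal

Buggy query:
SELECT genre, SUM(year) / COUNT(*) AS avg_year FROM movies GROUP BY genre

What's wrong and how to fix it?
Bug: SUM(year) and COUNT(*) are both integers; the division truncates the fractional part

Fix: Multiply by 1.0 (or CAST to REAL) to force floating-point division

Corrected query:
SELECT genre, SUM(year) * 1.0 / COUNT(*) AS avg_year FROM movies GROUP BY genre

Result:
genre  | avg_year
-------+---------
Action | 1996.6  
Drama  | 2000    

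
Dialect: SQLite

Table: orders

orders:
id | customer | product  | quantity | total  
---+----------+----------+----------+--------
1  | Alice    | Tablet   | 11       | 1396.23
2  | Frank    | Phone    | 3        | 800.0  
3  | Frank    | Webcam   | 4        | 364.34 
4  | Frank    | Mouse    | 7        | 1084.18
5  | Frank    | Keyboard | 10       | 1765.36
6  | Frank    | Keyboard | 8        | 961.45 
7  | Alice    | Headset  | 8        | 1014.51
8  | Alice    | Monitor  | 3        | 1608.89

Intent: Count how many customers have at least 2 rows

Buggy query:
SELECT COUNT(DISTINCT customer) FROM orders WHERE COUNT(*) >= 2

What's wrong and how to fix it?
Bug: WHERE filters individual rows, not groups, so a group-level COUNT is invalid there

Fix: Group first with HAVING COUNT(*) >= 2, then COUNT the resulting groups

Corrected query:
SELECT COUNT(*) FROM (SELECT customer FROM orders GROUP BY customer HAVING COUNT(*) >= 2)

Result:
COUNT(*)
--------
2       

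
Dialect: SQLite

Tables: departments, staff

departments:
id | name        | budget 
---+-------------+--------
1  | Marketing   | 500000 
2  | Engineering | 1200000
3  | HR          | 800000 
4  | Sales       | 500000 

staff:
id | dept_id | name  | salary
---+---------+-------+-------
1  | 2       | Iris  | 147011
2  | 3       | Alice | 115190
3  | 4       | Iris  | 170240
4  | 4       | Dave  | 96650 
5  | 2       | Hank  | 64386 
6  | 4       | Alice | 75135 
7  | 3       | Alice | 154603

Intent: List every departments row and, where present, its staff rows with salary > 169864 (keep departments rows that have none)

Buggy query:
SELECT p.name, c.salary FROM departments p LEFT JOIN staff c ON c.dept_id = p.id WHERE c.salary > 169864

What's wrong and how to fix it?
Bug: Filtering c.salary in WHERE discards the NULL rows produced by LEFT JOIN, turning it into an inner join

Fix: Move the right-table condition into the ON clause so unmatched parents are kept

Corrected query:
SELECT p.name, c.salary FROM departments p LEFT JOIN staff c ON c.dept_id = p.id AND c.salary > 169864

Result:
name        | salary
------------+-------
Marketing   | NULL  
Engineering | NULL  
HR          | NULL  
Sales       | 170240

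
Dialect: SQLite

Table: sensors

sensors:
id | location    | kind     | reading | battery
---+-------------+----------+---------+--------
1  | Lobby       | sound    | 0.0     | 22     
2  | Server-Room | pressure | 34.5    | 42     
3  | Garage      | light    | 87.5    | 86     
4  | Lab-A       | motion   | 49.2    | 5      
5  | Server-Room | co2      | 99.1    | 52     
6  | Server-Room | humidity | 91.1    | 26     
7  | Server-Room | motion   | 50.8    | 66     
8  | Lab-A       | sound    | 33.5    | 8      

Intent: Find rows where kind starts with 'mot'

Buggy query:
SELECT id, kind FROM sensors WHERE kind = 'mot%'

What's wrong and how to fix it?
Bug: '=' compares the literal string including the % character; pattern matching needs LIKE

Fix: Use LIKE for wildcard pattern matching

Corrected query:
SELECT id, kind FROM sensors WHERE kind LIKE 'mot%'

Result:
id | kind  
---+-------
4  | motion
7  | motion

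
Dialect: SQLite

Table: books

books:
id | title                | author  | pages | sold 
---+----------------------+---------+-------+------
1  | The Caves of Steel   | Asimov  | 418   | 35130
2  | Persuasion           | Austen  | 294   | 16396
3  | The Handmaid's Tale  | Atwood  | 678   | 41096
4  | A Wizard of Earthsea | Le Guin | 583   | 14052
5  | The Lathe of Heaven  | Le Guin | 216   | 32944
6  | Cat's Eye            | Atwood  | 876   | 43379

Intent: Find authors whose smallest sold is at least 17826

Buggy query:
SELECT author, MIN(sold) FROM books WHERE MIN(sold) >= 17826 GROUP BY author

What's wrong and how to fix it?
Bug: Aggregates like MIN are computed per group after WHERE runs

Fix: Use HAVING for the per-group MIN condition

Corrected query:
SELECT author, MIN(sold) FROM books GROUP BY author HAVING MIN(sold) >= 17826

Result:
author | MIN(sold)
-------+----------
Asimov | 35130    
Atwood | 41096    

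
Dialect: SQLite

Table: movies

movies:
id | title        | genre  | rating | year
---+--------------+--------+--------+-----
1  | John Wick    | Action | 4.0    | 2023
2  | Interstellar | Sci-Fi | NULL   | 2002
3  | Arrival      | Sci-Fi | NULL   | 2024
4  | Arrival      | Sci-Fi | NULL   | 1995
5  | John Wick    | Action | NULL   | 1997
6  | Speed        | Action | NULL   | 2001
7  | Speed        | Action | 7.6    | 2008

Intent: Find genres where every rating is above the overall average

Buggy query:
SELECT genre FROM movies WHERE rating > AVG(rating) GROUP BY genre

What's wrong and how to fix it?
Bug: AVG() is an aggregate; it can't sit directly in WHERE

Fix: Use a subquery for AVG and a HAVING MIN(...) filter so the condition holds for every row in the group

Corrected query:
SELECT genre FROM movies GROUP BY genre HAVING MIN(rating) > (SELECT AVG(rating) FROM movies)

Result:
(no rows)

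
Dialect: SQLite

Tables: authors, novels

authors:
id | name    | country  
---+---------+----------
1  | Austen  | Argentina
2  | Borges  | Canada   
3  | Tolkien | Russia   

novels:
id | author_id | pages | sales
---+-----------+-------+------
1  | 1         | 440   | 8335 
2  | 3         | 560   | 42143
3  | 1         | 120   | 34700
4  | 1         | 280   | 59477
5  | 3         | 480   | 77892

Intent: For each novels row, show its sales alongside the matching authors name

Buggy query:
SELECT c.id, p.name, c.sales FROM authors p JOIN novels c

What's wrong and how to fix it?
Bug: Missing join condition: each novels row is matched to all authors rows instead of just its own

Fix: Add ON c.author_id = p.id to the JOIN

Corrected query:
SELECT c.id, p.name, c.sales FROM authors p JOIN novels c ON c.author_id = p.id

Result:
id | name    | sales
---+---------+------
1  | Austen  | 8335 
2  | Tolkien | 42143
3  | Austen  | 34700
4  | Austen  | 59477
5  | Tolkien | 77892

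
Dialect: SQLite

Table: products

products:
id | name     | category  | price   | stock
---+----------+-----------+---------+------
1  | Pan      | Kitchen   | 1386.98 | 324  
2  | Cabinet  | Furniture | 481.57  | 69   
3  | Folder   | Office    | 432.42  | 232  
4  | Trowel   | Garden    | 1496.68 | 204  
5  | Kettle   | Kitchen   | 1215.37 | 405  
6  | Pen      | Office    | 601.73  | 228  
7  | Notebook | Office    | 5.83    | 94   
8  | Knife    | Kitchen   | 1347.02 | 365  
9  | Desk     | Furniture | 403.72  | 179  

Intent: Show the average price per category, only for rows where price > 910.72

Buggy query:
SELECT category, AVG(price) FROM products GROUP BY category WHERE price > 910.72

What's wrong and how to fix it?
Bug: Row-level WHERE must come before GROUP BY in the clause order

Fix: Move the WHERE clause before GROUP BY

Corrected query:
SELECT category, AVG(price) FROM products WHERE price > 910.72 GROUP BY category

Result:
category | AVG(price) 
---------+------------
Garden   | 1496.68    
Kitchen  | 1316.456667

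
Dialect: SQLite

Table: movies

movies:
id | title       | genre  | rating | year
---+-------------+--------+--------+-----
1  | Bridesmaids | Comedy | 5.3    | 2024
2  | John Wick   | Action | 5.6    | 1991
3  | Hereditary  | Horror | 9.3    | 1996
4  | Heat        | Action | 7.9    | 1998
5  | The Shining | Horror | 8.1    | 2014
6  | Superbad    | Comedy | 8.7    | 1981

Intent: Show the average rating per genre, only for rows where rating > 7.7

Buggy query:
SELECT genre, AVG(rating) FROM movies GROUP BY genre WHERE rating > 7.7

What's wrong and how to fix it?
Bug: WHERE cannot follow GROUP BY

Fix: Place WHERE between FROM and GROUP BY

Corrected query:
SELECT genre, AVG(rating) FROM movies WHERE rating > 7.7 GROUP BY genre

Result:
genre  | AVG(rating)
-------+------------
Action | 7.9        
Comedy | 8.7        
Horror | 8.7        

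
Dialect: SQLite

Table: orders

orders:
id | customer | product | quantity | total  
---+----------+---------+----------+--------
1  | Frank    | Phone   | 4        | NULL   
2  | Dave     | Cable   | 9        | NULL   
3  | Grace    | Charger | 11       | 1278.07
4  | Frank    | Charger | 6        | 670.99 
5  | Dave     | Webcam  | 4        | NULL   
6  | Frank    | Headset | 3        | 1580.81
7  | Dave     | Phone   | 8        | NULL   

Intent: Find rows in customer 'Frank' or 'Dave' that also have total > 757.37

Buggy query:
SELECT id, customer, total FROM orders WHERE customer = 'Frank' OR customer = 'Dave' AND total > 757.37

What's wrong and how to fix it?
Bug: Without parentheses, AND is evaluated before OR, so the total filter only applies to the 'Dave' branch

Fix: Add parentheses around the OR so the AND applies to both alternatives

Corrected query:
SELECT id, customer, total FROM orders WHERE (customer = 'Frank' OR customer = 'Dave') AND total > 757.37

Result:
id | customer | total  
---+----------+--------
6  | Frank    | 1580.81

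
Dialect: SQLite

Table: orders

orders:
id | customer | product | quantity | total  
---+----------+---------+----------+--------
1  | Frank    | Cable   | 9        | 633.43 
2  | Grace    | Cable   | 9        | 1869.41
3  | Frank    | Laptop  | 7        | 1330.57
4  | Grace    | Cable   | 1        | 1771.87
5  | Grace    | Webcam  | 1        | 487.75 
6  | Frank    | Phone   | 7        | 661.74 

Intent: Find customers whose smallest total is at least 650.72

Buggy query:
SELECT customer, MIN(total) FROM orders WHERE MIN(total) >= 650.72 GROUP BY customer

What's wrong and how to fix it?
Bug: MIN() in WHERE is a misuse of aggregate

Fix: Replace WHERE with HAVING after the GROUP BY

Corrected query:
SELECT customer, MIN(total) FROM orders GROUP BY customer HAVING MIN(total) >= 650.72

Result:
(no rows)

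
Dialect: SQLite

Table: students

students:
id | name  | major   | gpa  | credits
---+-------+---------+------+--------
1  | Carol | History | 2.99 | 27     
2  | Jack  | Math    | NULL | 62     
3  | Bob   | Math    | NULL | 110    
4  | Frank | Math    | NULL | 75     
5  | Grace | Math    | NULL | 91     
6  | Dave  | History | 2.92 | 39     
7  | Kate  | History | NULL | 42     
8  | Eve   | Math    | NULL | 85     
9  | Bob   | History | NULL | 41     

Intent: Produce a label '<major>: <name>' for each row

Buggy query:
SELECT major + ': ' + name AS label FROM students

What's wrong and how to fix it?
Bug: SQLite uses || for string concatenation; + coerces text to numbers (yielding 0)

Fix: Use the || operator for string concatenation

Corrected query:
SELECT major || ': ' || name AS label FROM students

Result:
label         
--------------
History: Carol
Math: Jack    
Math: Bob     
Math: Frank   
Math: Grace   
History: Dave 
History: Kate 
Math: Eve     
History: Bob  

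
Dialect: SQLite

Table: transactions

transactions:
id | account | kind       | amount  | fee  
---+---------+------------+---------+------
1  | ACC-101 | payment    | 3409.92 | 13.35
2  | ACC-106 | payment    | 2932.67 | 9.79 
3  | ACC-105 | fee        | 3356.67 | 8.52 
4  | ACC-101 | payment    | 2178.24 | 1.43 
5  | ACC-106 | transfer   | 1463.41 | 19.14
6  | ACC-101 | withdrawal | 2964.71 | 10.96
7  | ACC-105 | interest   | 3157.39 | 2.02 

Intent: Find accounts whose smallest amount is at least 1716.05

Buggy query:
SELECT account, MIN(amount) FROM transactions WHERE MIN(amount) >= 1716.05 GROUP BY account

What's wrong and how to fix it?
Bug: Aggregates like MIN are computed per group after WHERE runs

Fix: Replace WHERE with HAVING after the GROUP BY

Corrected query:
SELECT account, MIN(amount) FROM transactions GROUP BY account HAVING MIN(amount) >= 1716.05

Result:
account | MIN(amount)
--------+------------
ACC-101 | 2178.24    
ACC-105 | 3157.39    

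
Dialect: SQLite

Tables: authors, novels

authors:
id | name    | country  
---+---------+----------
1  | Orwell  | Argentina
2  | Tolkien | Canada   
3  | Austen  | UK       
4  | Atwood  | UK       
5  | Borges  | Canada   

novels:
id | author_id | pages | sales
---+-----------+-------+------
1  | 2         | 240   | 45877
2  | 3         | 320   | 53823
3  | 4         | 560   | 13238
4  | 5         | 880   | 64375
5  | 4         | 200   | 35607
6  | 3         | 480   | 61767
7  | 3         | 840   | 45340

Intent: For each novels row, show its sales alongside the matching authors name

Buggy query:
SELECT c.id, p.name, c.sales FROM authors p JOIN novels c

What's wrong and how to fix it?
Bug: JOIN with no ON clause produces a cartesian product; every novels row pairs with every authors row

Fix: Specify the join condition linking the foreign key to the parent id

Corrected query:
SELECT c.id, p.name, c.sales FROM authors p JOIN novels c ON c.author_id = p.id

Result:
id | name    | sales
---+---------+------
1  | Tolkien | 45877
2  | Austen  | 53823
3  | Atwood  | 13238
4  | Borges  | 64375
5  | Atwood  | 35607
6  | Austen  | 61767
7  | Austen  | 45340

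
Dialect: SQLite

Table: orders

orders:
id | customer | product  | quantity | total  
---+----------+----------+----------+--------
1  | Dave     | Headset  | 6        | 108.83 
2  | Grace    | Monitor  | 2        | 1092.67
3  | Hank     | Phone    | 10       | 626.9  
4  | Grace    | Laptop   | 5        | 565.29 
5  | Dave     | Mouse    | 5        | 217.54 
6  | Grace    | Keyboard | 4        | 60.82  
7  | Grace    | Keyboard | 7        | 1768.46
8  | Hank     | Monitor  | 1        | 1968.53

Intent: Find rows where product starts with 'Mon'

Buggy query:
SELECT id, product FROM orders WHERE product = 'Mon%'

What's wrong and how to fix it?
Bug: Wildcards only work with LIKE; '=' treats '%' as a literal character

Fix: Replace '=' with LIKE so 'Mon%' is treated as a pattern

Corrected query:
SELECT id, product FROM orders WHERE product LIKE 'Mon%'

Result:
id | product
---+--------
2  | Monitor
8  | Monitor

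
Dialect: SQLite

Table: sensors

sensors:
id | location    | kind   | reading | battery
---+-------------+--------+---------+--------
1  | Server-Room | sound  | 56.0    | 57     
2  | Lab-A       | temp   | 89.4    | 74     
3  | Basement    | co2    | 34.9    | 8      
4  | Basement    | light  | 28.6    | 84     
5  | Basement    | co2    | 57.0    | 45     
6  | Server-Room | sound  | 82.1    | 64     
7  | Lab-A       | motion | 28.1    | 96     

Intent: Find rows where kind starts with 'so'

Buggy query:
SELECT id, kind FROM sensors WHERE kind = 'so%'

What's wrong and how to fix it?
Bug: Wildcards only work with LIKE; '=' treats '%' as a literal character

Fix: Use LIKE for wildcard pattern matching

Corrected query:
SELECT id, kind FROM sensors WHERE kind LIKE 'so%'

Result:
id | kind 
---+------
1  | sound
6  | sound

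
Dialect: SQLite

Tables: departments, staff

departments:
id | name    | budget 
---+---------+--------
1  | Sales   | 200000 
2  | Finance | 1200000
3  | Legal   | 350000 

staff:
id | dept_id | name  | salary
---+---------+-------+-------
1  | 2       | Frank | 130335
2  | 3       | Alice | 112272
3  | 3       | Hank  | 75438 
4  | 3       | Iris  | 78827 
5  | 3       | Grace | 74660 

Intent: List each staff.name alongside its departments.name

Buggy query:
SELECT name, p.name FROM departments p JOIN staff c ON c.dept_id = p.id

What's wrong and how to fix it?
Bug: 'name' exists in both joined tables, so the database can't tell which one is meant

Fix: Prefix ambiguous columns with the table alias

Corrected query:
SELECT c.name, p.name FROM departments p JOIN staff c ON c.dept_id = p.id

Result:
name  | name   
------+--------
Frank | Finance
Alice | Legal  
Hank  | Legal  
Iris  | Legal  
Grace | Legal  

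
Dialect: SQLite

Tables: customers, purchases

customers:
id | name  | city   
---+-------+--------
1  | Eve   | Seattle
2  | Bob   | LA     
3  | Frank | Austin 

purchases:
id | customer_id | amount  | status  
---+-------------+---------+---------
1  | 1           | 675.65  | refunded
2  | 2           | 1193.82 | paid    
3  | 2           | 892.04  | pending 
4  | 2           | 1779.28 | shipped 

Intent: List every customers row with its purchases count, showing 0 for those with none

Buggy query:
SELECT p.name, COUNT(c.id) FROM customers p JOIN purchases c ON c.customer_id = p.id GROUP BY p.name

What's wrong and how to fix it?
Bug: INNER JOIN drops customers rows that have no matching purchases rows

Fix: Use LEFT JOIN so parents without children still appear (COUNT(c.id) gives 0)

Corrected query:
SELECT p.name, COUNT(c.id) FROM customers p LEFT JOIN purchases c ON c.customer_id = p.id GROUP BY p.name

Result:
name  | COUNT(c.id)
------+------------
Bob   | 3          
Eve   | 1          
Frank | 0          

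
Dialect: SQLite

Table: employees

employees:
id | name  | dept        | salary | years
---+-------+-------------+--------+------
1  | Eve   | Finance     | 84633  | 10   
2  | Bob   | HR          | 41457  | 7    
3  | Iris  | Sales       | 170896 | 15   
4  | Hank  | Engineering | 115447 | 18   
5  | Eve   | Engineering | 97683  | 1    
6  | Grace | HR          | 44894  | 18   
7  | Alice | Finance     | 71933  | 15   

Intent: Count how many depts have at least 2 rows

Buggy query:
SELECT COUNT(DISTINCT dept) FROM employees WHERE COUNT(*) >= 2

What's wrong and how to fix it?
Bug: COUNT(*) cannot appear in WHERE; the per-group count doesn't exist yet

Fix: Use a subquery that GROUPs and filters with HAVING, then count its rows

Corrected query:
SELECT COUNT(*) FROM (SELECT dept FROM employees GROUP BY dept HAVING COUNT(*) >= 2)

Result:
COUNT(*)
--------
3       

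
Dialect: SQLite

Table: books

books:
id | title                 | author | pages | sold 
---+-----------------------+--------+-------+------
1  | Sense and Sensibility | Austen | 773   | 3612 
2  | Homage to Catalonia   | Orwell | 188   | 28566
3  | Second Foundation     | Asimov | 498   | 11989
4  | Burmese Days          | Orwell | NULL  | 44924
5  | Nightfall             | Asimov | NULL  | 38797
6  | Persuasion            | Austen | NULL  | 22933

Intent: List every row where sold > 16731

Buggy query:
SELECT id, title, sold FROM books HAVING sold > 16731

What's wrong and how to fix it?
Bug: HAVING filters the output of aggregation, but this query has no GROUP BY and no aggregate functions, so SQLite rejects it (HAVING clause on a non-aggregate query); the condition here is per row

Fix: Replace HAVING with WHERE since the condition applies to individual rows

Corrected query:
SELECT id, title, sold FROM books WHERE sold > 16731

Result:
id | title               | sold 
---+---------------------+------
2  | Homage to Catalonia | 28566
4  | Burmese Days        | 44924
5  | Nightfall           | 38797
6  | Persuasion          | 22933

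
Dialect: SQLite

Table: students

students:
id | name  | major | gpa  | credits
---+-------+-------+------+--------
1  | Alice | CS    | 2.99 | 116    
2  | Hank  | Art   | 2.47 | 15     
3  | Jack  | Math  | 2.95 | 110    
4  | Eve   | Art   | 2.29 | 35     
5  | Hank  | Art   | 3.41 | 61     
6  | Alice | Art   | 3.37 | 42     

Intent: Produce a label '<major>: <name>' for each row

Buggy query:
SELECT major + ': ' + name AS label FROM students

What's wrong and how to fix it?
Bug: '+' is numeric addition; on text columns SQLite converts them to 0 instead of concatenating

Fix: Replace + with || to concatenate text

Corrected query:
SELECT major || ': ' || name AS label FROM students

Result:
label     
----------
CS: Alice 
Art: Hank 
Math: Jack
Art: Eve  
Art: Hank 
Art: Alice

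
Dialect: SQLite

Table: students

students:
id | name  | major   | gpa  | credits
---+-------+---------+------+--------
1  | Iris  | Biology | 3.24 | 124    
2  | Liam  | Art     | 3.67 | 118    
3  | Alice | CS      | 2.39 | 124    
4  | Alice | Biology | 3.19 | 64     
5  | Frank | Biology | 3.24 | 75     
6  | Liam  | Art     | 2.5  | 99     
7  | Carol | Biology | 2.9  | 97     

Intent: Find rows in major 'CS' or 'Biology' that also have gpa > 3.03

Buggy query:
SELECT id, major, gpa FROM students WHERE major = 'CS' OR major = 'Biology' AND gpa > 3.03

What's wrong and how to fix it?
Bug: Without parentheses, AND is evaluated before OR, so the gpa filter only applies to the 'Biology' branch

Fix: Add parentheses around the OR so the AND applies to both alternatives

Corrected query:
SELECT id, major, gpa FROM students WHERE (major = 'CS' OR major = 'Biology') AND gpa > 3.03

Result:
id | major   | gpa 
---+---------+-----
1  | Biology | 3.24
4  | Biology | 3.19
5  | Biology | 3.24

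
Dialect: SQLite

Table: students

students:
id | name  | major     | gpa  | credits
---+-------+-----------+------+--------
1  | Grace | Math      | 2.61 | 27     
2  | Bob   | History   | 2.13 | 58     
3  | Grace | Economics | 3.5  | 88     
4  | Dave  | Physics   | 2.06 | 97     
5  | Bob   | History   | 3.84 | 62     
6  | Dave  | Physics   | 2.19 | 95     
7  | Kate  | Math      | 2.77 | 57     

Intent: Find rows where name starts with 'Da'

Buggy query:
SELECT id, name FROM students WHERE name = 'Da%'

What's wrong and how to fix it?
Bug: '=' compares the literal string including the % character; pattern matching needs LIKE

Fix: Replace '=' with LIKE so 'Da%' is treated as a pattern

Corrected query:
SELECT id, name FROM students WHERE name LIKE 'Da%'

Result:
id | name
---+-----
4  | Dave
6  | Dave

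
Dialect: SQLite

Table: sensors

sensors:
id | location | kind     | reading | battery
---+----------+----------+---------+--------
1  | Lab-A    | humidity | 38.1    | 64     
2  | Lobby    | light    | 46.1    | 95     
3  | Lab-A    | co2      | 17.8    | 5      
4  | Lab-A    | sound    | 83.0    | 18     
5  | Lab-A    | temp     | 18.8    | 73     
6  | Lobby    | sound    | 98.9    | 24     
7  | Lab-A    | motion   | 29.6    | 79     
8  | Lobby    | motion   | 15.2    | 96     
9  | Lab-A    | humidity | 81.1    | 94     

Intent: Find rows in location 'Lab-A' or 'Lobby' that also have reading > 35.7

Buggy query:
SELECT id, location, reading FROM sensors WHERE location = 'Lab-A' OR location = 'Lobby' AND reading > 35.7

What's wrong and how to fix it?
Bug: AND binds tighter than OR, so this parses as location = 'Lab-A' OR (location = 'Lobby' AND reading > 35.7)

Fix: Add parentheses around the OR so the AND applies to both alternatives

Corrected query:
SELECT id, location, reading FROM sensors WHERE (location = 'Lab-A' OR location = 'Lobby') AND reading > 35.7

Result:
id | location | reading
---+----------+--------
1  | Lab-A    | 38.1   
2  | Lobby    | 46.1   
4  | Lab-A    | 83     
6  | Lobby    | 98.9   
9  | Lab-A    | 81.1   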